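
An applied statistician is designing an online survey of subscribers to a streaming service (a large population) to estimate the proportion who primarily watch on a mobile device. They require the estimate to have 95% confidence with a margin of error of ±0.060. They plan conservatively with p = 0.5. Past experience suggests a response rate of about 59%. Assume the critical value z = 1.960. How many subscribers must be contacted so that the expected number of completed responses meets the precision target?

Completed interviews needed: n₀ = 1.960² × 0.2500 / 0.060² ≈ 266.78 → 267.
At a 59% response rate, contacts needed = 267 / 0.59 ≈ 452.54 → 453.

453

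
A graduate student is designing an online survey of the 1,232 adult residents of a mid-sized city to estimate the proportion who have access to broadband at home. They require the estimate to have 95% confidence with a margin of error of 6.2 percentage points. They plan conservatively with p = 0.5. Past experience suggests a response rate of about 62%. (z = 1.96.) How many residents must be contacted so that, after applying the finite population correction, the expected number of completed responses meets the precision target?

Completed interviews needed (unadjusted): n₀ = 1.96² × 0.2500 / 0.062² ≈ 249.84 → 250.
FPC for N = 1,232: n = 250 / (1 + 249/1232) = 250 / 1.2021 ≈ 207.97 → 208.
At a 62% response rate, contacts needed = 208 / 0.62 ≈ 335.48 → 336.

336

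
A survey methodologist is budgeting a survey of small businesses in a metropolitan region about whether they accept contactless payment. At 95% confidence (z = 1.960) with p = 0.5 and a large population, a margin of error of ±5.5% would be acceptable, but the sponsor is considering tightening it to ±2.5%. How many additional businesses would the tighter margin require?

At ±5.5%: n = 1.960² × 0.2500 / 0.055² ≈ 317.49 → 318.
At ±2.5%: n = 1.960² × 0.2500 / 0.025² ≈ 1536.64 → 1537.
Additional respondents: 1537 − 318 = 1219.

1219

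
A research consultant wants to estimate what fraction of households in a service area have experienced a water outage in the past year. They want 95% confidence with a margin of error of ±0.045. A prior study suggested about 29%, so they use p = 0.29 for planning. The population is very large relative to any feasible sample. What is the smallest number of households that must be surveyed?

For 95% confidence, z = 1.960.
With p = 0.29, p(1−p) = 0.2059.
n = z²·p(1−p)/E² = 1.960² × 0.2059 / 0.045² = 3.8416 × 0.2059 / 0.002025 ≈ 390.61.
Rounding up gives n = 391.

391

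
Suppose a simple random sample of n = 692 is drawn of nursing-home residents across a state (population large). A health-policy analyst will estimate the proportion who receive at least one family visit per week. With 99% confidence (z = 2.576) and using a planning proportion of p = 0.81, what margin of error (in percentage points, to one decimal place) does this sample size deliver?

SE(p̂) = √[p(1−p)/n] = √[0.1539/692] = 0.01491.
E = z × SE = 2.576 × 0.01491 = 0.03842, or 3.8 percentage points.

3.8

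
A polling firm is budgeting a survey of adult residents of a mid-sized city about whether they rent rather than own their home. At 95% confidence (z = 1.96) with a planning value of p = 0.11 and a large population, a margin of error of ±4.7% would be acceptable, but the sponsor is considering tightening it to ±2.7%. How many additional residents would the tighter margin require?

345

At ±4.7%: n = 1.96² × 0.0979 / 0.047² ≈ 170.25 → 171.
At ±2.7%: n = 1.96² × 0.0979 / 0.027² ≈ 515.90 → 516.
Additional respondents: 516 − 171 = 345.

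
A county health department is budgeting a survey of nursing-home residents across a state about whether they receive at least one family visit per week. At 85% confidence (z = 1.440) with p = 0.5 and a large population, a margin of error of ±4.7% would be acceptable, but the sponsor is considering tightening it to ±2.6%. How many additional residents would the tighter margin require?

532

At ±4.7%: n = 1.440² × 0.2500 / 0.047² ≈ 234.68 → 235.
At ±2.6%: n = 1.440² × 0.2500 / 0.026² ≈ 766.86 → 767.
Additional respondents: 767 − 235 = 532.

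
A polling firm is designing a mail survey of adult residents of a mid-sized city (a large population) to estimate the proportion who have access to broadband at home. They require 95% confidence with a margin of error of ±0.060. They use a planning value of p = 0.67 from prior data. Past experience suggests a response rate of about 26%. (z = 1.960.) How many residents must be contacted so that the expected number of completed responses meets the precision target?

908

Completed interviews needed: n₀ = 1.960² × 0.2211 / 0.060² ≈ 235.94 → 236.
At a 26% response rate, contacts needed = 236 / 0.26 ≈ 907.69 → 908.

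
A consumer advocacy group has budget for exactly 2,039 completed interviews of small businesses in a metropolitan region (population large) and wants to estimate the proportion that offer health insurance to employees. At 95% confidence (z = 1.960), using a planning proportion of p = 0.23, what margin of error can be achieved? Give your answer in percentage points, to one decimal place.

1.8

SE(p̂) = √[p(1−p)/n] = √[0.1771/2039] = 0.00932.
E = z × SE = 1.960 × 0.00932 = 0.01827, or 1.8 percentage points.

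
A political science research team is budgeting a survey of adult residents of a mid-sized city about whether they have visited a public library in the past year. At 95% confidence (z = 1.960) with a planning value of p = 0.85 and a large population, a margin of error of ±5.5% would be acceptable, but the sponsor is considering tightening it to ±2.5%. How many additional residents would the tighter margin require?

At ±5.5%: n = 1.960² × 0.1275 / 0.055² ≈ 161.92 → 162.
At ±2.5%: n = 1.960² × 0.1275 / 0.025² ≈ 783.69 → 784.
Additional respondents: 784 − 162 = 622.

622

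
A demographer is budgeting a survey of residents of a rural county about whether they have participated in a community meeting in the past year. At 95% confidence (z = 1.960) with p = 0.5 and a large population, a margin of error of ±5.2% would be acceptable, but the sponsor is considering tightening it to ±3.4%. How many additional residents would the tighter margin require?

At ±5.2%: n = 1.960² × 0.2500 / 0.052² ≈ 355.18 → 356.
At ±3.4%: n = 1.960² × 0.2500 / 0.034² ≈ 830.80 → 831.
Additional respondents: 831 − 356 = 475.

475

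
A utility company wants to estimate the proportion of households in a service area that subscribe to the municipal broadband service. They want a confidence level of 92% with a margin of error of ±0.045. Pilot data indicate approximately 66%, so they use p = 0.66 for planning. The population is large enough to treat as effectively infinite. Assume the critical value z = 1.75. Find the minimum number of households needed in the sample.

With p = 0.66, p(1−p) = 0.2244.
n = z²·p(1−p)/E² = 1.75² × 0.2244 / 0.045² = 3.0625 × 0.2244 / 0.002025 ≈ 339.37.
Rounding up gives n = 340.

340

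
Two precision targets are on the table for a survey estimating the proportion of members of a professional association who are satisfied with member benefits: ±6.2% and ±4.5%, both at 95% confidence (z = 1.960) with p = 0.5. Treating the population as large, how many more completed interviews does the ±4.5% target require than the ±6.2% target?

At ±6.2%: n = 1.960² × 0.2500 / 0.062² ≈ 249.84 → 250.
At ±4.5%: n = 1.960² × 0.2500 / 0.045² ≈ 474.27 → 475.
Additional respondents: 475 − 250 = 225.

225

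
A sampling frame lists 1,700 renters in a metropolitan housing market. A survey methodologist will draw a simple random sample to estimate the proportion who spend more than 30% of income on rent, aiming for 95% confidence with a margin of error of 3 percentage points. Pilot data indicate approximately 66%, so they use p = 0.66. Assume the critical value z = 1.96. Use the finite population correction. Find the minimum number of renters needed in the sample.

613

Unadjusted: n₀ = 1.96² × 0.66 × 0.34 / 0.030² ≈ 957.84, so n₀ = 958.
Finite population correction with N = 1,700: n = n₀ / (1 + (n₀−1)/N) = 958 / (1 + 957/1700) = 958 / 1.5629 ≈ 612.95.
Rounding up, n = 613.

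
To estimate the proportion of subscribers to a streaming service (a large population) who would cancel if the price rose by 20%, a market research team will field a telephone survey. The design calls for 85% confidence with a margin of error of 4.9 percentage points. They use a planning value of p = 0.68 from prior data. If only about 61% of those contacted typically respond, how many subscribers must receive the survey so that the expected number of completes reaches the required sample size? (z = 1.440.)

Completed interviews needed: n₀ = 1.440² × 0.2176 / 0.049² ≈ 187.93 → 188.
At a 61% response rate, contacts needed = 188 / 0.61 ≈ 308.20 → 309.

309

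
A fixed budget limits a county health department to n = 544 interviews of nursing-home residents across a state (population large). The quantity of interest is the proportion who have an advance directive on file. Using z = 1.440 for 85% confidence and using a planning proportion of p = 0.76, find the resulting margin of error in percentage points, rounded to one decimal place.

SE(p̂) = √[p(1−p)/n] = √[0.1824/544] = 0.01831.
E = z × SE = 1.440 × 0.01831 = 0.02637, or 2.6 percentage points.

2.6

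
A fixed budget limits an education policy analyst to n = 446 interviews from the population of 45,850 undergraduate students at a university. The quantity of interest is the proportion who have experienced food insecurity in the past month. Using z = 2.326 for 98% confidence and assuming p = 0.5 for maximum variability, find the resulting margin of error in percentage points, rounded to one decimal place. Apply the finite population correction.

Finite-population factor: (N−n)/(N−1) = (45850−446)/(45850−1) = 0.9903.
SE(p̂) = √[p(1−p)/n · (N−n)/(N−1)] = √[0.2500/446 × 0.9903] = 0.02356.
E = z × SE = 2.326 × 0.02356 = 0.05480 ≈ 5.5 percentage points.

5.5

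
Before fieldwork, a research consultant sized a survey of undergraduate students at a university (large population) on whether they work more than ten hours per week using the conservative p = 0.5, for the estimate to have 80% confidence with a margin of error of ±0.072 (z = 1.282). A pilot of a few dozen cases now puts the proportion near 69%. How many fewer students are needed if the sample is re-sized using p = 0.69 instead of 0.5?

Conservative (p = 0.5): n = 1.282² × 0.25 / 0.072² ≈ 79.26 → 80.
Using p = 0.69: p(1−p) = 0.2139, so n = 1.282² × 0.2139 / 0.072² ≈ 67.81 → 68.
Reduction: 80 − 68 = 12.

12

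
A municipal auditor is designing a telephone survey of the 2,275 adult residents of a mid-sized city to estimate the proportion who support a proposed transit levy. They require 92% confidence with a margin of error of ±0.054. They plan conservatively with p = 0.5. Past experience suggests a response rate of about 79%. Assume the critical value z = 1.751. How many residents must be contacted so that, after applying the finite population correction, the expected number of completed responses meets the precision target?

299

Completed interviews needed (unadjusted): n₀ = 1.751² × 0.2500 / 0.054² ≈ 262.86 → 263.
FPC for N = 2,275: n = 263 / (1 + 262/2275) = 263 / 1.1152 ≈ 235.84 → 236.
At a 79% response rate, contacts needed = 236 / 0.79 ≈ 298.73 → 299.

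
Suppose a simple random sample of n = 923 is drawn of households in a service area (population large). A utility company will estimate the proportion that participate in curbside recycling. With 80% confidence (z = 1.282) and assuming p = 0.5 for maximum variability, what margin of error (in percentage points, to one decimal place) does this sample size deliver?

2.1

SE(p̂) = √[p(1−p)/n] = √[0.2500/923] = 0.01646.
E = z × SE = 1.282 × 0.01646 = 0.02110, or 2.1 percentage points.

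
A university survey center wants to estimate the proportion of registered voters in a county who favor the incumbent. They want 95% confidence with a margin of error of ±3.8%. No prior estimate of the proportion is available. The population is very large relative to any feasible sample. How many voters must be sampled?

666

For 95% confidence, z = 1.960.
With no prior estimate, use p = 0.5, giving p(1−p) = 0.25.
n = z²·p(1−p)/E² = 1.960² × 0.2500 / 0.038² = 3.8416 × 0.2500 / 0.001444 ≈ 665.10.
Rounding up gives n = 666.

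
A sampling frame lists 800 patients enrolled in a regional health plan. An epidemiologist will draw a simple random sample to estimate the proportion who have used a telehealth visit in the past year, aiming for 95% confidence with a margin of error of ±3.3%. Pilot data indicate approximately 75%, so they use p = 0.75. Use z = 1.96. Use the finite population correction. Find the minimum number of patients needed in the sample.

363

Unadjusted: n₀ = 1.96² × 0.75 × 0.25 / 0.033² ≈ 661.43, so n₀ = 662.
Finite population correction with N = 800: n = n₀ / (1 + (n₀−1)/N) = 662 / (1 + 661/800) = 662 / 1.8262 ≈ 362.49.
Rounding up, n = 363.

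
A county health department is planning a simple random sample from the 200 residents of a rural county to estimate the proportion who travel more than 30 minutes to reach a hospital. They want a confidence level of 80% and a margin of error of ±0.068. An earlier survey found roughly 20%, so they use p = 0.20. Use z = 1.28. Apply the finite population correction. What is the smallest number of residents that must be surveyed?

Unadjusted: n₀ = 1.28² × 0.20 × 0.80 / 0.068² ≈ 56.69, so n₀ = 57.
Finite population correction with N = 200: n = n₀ / (1 + (n₀−1)/N) = 57 / (1 + 56/200) = 57 / 1.2800 ≈ 44.53.
Rounding up, n = 45.

45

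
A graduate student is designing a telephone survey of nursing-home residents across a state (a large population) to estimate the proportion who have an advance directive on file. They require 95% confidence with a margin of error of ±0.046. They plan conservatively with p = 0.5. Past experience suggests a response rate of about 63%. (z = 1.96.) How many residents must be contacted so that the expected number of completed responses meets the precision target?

721

Completed interviews needed: n₀ = 1.96² × 0.2500 / 0.046² ≈ 453.88 → 454.
At a 63% response rate, contacts needed = 454 / 0.63 ≈ 720.63 → 721.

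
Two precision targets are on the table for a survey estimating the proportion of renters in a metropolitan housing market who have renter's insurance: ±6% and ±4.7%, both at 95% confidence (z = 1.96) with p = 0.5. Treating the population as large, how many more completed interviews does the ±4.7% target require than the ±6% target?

168

At ±6%: n = 1.96² × 0.2500 / 0.060² ≈ 266.78 → 267.
At ±4.7%: n = 1.96² × 0.2500 / 0.047² ≈ 434.77 → 435.
Additional respondents: 435 − 267 = 168.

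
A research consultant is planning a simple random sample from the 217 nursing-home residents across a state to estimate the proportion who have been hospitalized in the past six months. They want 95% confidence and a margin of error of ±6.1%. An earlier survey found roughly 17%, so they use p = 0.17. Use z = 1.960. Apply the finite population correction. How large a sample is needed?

Unadjusted: n₀ = 1.960² × 0.17 × 0.83 / 0.061² ≈ 145.67, so n₀ = 146.
Finite population correction with N = 217: n = n₀ / (1 + (n₀−1)/N) = 146 / (1 + 145/217) = 146 / 1.6682 ≈ 87.52.
Rounding up, n = 88.

88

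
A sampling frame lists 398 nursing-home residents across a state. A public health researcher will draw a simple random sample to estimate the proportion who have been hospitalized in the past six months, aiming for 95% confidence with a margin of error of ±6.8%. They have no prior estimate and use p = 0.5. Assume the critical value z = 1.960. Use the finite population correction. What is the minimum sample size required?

137

Unadjusted: n₀ = 1.960² × 0.50 × 0.50 / 0.068² ≈ 207.70, so n₀ = 208.
Finite population correction with N = 398: n = n₀ / (1 + (n₀−1)/N) = 208 / (1 + 207/398) = 208 / 1.5201 ≈ 136.83.
Rounding up, n = 137.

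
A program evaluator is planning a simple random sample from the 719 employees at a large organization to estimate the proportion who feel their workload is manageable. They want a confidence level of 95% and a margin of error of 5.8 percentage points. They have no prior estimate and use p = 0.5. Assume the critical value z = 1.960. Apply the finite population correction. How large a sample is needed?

205

Unadjusted: n₀ = 1.960² × 0.50 × 0.50 / 0.058² ≈ 285.49, so n₀ = 286.
Finite population correction with N = 719: n = n₀ / (1 + (n₀−1)/N) = 286 / (1 + 285/719) = 286 / 1.3964 ≈ 204.81.
Rounding up, n = 205.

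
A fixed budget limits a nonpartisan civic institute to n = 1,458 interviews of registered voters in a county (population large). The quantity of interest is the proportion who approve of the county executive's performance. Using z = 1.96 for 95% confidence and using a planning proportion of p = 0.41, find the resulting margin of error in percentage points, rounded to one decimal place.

SE(p̂) = √[p(1−p)/n] = √[0.2419/1458] = 0.01288.
E = z × SE = 1.96 × 0.01288 = 0.02525, or 2.5 percentage points.

2.5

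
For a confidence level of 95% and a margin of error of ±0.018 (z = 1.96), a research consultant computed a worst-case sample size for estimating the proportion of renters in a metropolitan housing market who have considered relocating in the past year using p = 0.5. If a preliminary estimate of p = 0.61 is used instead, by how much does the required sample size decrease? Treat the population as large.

Conservative (p = 0.5): n = 1.96² × 0.25 / 0.018² ≈ 2964.20 → 2965.
Using p = 0.61: p(1−p) = 0.2379, so n = 1.96² × 0.2379 / 0.018² ≈ 2820.73 → 2821.
Reduction: 2965 − 2821 = 144.

144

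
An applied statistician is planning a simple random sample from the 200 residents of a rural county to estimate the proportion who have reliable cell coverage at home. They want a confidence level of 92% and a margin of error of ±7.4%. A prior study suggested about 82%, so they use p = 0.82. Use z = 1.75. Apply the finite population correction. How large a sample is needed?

59

Unadjusted: n₀ = 1.75² × 0.82 × 0.18 / 0.074² ≈ 82.55, so n₀ = 83.
Finite population correction with N = 200: n = n₀ / (1 + (n₀−1)/N) = 83 / (1 + 82/200) = 83 / 1.4100 ≈ 58.87.
Rounding up, n = 59.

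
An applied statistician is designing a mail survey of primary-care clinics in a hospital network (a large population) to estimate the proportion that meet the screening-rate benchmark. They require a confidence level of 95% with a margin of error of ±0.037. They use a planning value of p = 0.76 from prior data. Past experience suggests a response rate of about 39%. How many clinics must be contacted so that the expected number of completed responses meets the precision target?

For 95% confidence, z = 1.96.
Completed interviews needed: n₀ = 1.96² × 0.1824 / 0.037² ≈ 511.84 → 512.
At a 39% response rate, contacts needed = 512 / 0.39 ≈ 1312.82 → 1313.

1313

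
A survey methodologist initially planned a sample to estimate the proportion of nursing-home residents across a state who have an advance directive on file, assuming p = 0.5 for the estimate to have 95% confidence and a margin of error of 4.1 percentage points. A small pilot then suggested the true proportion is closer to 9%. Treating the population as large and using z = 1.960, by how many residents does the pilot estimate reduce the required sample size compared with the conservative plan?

Conservative (p = 0.5): n = 1.960² × 0.25 / 0.041² ≈ 571.33 → 572.
Using p = 0.09: p(1−p) = 0.0819, so n = 1.960² × 0.0819 / 0.041² ≈ 187.17 → 188.
Reduction: 572 − 188 = 384.

384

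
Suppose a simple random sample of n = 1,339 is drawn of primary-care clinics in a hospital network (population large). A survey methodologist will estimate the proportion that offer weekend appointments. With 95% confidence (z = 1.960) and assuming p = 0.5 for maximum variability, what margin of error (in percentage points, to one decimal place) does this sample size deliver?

2.7

SE(p̂) = √[p(1−p)/n] = √[0.2500/1339] = 0.01366.
E = z × SE = 1.960 × 0.01366 = 0.02678, or 2.7 percentage points.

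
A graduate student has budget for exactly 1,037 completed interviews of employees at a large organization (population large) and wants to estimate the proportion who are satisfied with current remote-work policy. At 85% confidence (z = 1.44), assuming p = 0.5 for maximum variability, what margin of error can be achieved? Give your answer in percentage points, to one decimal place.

2.2

SE(p̂) = √[p(1−p)/n] = √[0.2500/1037] = 0.01553.
E = z × SE = 1.44 × 0.01553 = 0.02236, or 2.2 percentage points.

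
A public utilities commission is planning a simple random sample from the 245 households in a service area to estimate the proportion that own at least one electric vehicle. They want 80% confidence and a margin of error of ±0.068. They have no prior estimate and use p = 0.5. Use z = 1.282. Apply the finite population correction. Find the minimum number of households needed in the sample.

66

Unadjusted: n₀ = 1.282² × 0.50 × 0.50 / 0.068² ≈ 88.86, so n₀ = 89.
Finite population correction with N = 245: n = n₀ / (1 + (n₀−1)/N) = 89 / (1 + 88/245) = 89 / 1.3592 ≈ 65.48.
Rounding up, n = 66.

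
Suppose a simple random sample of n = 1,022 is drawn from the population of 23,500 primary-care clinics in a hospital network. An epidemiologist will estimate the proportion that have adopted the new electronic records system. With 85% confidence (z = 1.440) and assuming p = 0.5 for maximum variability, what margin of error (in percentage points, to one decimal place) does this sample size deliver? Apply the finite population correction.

Finite-population factor: (N−n)/(N−1) = (23500−1022)/(23500−1) = 0.9566.
SE(p̂) = √[p(1−p)/n · (N−n)/(N−1)] = √[0.2500/1022 × 0.9566] = 0.01530.
E = z × SE = 1.440 × 0.01530 = 0.02203 ≈ 2.2 percentage points.

2.2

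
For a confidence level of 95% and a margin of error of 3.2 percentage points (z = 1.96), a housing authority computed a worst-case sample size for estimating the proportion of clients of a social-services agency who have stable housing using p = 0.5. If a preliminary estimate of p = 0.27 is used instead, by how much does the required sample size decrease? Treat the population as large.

198

Conservative (p = 0.5): n = 1.96² × 0.25 / 0.032² ≈ 937.89 → 938.
Using p = 0.27: p(1−p) = 0.1971, so n = 1.96² × 0.1971 / 0.032² ≈ 739.43 → 740.
Reduction: 938 − 740 = 198.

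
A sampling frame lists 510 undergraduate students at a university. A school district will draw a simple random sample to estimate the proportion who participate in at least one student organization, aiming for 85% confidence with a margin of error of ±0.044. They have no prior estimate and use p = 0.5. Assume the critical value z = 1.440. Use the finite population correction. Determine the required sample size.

Unadjusted: n₀ = 1.440² × 0.50 × 0.50 / 0.044² ≈ 267.77, so n₀ = 268.
Finite population correction with N = 510: n = n₀ / (1 + (n₀−1)/N) = 268 / (1 + 267/510) = 268 / 1.5235 ≈ 175.91.
Rounding up, n = 176.

176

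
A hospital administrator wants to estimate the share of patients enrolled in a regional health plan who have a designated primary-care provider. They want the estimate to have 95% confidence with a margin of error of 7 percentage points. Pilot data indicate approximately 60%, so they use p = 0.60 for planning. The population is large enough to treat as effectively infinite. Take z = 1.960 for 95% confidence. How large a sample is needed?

With p = 0.60, p(1−p) = 0.2400.
n = z²·p(1−p)/E² = 1.960² × 0.2400 / 0.070² = 3.8416 × 0.2400 / 0.004900 ≈ 188.16.
Rounding up gives n = 189.

189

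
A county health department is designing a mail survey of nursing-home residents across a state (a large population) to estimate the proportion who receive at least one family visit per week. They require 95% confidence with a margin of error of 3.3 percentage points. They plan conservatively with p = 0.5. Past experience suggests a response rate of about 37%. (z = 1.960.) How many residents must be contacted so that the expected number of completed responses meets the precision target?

2384

Completed interviews needed: n₀ = 1.960² × 0.2500 / 0.033² ≈ 881.91 → 882.
At a 37% response rate, contacts needed = 882 / 0.37 ≈ 2383.78 → 2384.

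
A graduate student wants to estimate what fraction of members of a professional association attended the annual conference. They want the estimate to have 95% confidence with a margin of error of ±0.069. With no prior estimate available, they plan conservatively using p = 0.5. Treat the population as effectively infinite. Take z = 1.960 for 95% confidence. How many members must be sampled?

With p = 0.5, p(1−p) = 0.25.
n = z²·p(1−p)/E² = 1.960² × 0.2500 / 0.069² = 3.8416 × 0.2500 / 0.004761 ≈ 201.72.
Rounding up gives n = 202.

202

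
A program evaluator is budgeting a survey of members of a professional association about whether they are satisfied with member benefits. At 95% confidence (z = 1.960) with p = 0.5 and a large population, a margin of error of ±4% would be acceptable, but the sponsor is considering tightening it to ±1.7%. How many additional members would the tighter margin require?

At ±4%: n = 1.960² × 0.2500 / 0.040² ≈ 600.25 → 601.
At ±1.7%: n = 1.960² × 0.2500 / 0.017² ≈ 3323.18 → 3324.
Additional respondents: 3324 − 601 = 2723.

2723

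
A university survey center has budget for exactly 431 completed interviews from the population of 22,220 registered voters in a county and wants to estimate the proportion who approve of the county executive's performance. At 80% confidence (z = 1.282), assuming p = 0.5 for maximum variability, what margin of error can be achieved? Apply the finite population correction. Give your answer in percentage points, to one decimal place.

Finite-population factor: (N−n)/(N−1) = (22220−431)/(22220−1) = 0.9806.
SE(p̂) = √[p(1−p)/n · (N−n)/(N−1)] = √[0.2500/431 × 0.9806] = 0.02385.
E = z × SE = 1.282 × 0.02385 = 0.03058 ≈ 3.1 percentage points.

3.1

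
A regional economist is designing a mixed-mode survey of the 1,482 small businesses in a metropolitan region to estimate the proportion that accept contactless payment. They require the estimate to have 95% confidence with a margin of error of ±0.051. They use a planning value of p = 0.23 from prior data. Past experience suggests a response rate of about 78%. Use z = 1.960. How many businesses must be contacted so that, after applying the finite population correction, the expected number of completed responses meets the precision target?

286

Completed interviews needed (unadjusted): n₀ = 1.960² × 0.1771 / 0.051² ≈ 261.57 → 262.
FPC for N = 1,482: n = 262 / (1 + 261/1482) = 262 / 1.1761 ≈ 222.77 → 223.
At a 78% response rate, contacts needed = 223 / 0.78 ≈ 285.90 → 286.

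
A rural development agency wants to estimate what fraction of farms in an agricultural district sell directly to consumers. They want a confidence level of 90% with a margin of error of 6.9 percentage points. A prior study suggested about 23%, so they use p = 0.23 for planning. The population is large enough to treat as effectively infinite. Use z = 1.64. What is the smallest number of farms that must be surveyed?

With p = 0.23, p(1−p) = 0.1771.
n = z²·p(1−p)/E² = 1.64² × 0.1771 / 0.069² = 2.6896 × 0.1771 / 0.004761 ≈ 100.05.
Rounding up gives n = 101.

101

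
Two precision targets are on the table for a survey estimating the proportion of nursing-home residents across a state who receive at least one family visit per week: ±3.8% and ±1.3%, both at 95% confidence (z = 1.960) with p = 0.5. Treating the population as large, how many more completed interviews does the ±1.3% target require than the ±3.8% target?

At ±3.8%: n = 1.960² × 0.2500 / 0.038² ≈ 665.10 → 666.
At ±1.3%: n = 1.960² × 0.2500 / 0.013² ≈ 5682.84 → 5683.
Additional respondents: 5683 − 666 = 5017.

5017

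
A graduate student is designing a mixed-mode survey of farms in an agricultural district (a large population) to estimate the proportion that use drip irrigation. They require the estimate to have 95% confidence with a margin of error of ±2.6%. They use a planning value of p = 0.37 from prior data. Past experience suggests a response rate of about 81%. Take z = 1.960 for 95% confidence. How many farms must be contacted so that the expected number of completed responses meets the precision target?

Completed interviews needed: n₀ = 1.960² × 0.2331 / 0.026² ≈ 1324.67 → 1325.
At an 81% response rate, contacts needed = 1325 / 0.81 ≈ 1635.80 → 1636.

1636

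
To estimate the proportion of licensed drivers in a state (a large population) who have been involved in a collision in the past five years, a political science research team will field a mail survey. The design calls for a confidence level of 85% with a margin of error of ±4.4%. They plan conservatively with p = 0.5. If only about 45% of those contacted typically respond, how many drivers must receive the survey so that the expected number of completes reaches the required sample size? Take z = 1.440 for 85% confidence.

596

Completed interviews needed: n₀ = 1.440² × 0.2500 / 0.044² ≈ 267.77 → 268.
At a 45% response rate, contacts needed = 268 / 0.45 ≈ 595.56 → 596.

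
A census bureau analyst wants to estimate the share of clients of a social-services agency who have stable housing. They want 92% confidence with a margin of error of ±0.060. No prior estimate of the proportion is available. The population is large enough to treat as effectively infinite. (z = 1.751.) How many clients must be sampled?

213

With no prior estimate, use p = 0.5, giving p(1−p) = 0.25.
n = z²·p(1−p)/E² = 1.751² × 0.2500 / 0.060² = 3.0660 × 0.2500 / 0.003600 ≈ 212.92.
Rounding up gives n = 213.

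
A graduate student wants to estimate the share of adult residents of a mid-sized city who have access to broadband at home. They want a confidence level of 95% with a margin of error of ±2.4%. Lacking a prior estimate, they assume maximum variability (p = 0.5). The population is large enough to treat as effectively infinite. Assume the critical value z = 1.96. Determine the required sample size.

1668

With p = 0.5, p(1−p) = 0.25.
n = z²·p(1−p)/E² = 1.96² × 0.2500 / 0.024² = 3.8416 × 0.2500 / 0.000576 ≈ 1667.36.
Rounding up gives n = 1668.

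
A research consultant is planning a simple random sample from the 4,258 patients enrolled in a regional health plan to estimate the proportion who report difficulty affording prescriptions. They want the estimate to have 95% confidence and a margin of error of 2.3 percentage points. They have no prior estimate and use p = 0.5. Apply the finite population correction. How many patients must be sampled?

For 95% confidence, z = 1.96.
Unadjusted: n₀ = 1.96² × 0.50 × 0.50 / 0.023² ≈ 1815.50, so n₀ = 1816.
Finite population correction with N = 4,258: n = n₀ / (1 + (n₀−1)/N) = 1816 / (1 + 1815/4258) = 1816 / 1.4263 ≈ 1273.26.
Rounding up, n = 1274.

1274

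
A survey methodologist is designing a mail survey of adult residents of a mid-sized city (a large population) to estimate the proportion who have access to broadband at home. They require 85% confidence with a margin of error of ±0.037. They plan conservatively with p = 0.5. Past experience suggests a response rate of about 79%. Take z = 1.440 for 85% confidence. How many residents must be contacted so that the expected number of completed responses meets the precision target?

Completed interviews needed: n₀ = 1.440² × 0.2500 / 0.037² ≈ 378.67 → 379.
At a 79% response rate, contacts needed = 379 / 0.79 ≈ 479.75 → 480.

480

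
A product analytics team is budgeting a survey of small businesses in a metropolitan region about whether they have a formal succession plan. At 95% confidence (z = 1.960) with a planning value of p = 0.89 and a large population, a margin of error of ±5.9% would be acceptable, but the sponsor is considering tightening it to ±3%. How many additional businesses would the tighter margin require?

At ±5.9%: n = 1.960² × 0.0979 / 0.059² ≈ 108.04 → 109.
At ±3%: n = 1.960² × 0.0979 / 0.030² ≈ 417.88 → 418.
Additional respondents: 418 − 109 = 309.

309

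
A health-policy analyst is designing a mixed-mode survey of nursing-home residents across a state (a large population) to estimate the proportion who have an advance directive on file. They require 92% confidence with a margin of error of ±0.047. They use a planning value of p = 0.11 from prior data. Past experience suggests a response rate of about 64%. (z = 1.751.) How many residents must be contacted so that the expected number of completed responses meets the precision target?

Completed interviews needed: n₀ = 1.751² × 0.0979 / 0.047² ≈ 135.88 → 136.
At a 64% response rate, contacts needed = 136 / 0.64 ≈ 212.50 → 213.

213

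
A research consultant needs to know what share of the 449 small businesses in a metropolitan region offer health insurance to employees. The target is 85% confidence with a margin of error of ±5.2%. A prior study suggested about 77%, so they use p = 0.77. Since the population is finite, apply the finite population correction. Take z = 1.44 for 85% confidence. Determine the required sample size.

105

Unadjusted: n₀ = 1.44² × 0.77 × 0.23 / 0.052² ≈ 135.81, so n₀ = 136.
Finite population correction with N = 449: n = n₀ / (1 + (n₀−1)/N) = 136 / (1 + 135/449) = 136 / 1.3007 ≈ 104.56.
Rounding up, n = 105.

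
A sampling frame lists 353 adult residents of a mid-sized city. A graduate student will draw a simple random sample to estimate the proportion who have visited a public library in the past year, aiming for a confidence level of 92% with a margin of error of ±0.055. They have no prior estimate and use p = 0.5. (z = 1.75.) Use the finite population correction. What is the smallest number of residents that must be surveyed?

148

Unadjusted: n₀ = 1.75² × 0.50 × 0.50 / 0.055² ≈ 253.10, so n₀ = 254.
Finite population correction with N = 353: n = n₀ / (1 + (n₀−1)/N) = 254 / (1 + 253/353) = 254 / 1.7167 ≈ 147.96.
Rounding up, n = 148.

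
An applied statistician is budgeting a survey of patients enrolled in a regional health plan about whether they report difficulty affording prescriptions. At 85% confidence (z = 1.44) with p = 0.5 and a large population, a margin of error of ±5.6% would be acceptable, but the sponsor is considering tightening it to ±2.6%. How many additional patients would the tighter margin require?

At ±5.6%: n = 1.44² × 0.2500 / 0.056² ≈ 165.31 → 166.
At ±2.6%: n = 1.44² × 0.2500 / 0.026² ≈ 766.86 → 767.
Additional respondents: 767 − 166 = 601.

601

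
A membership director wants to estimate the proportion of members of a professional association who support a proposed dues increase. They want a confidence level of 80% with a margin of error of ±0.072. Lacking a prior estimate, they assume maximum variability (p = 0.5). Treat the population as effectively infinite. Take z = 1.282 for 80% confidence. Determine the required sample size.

With p = 0.5, p(1−p) = 0.25.
n = z²·p(1−p)/E² = 1.282² × 0.2500 / 0.072² = 1.6435 × 0.2500 / 0.005184 ≈ 79.26.
Rounding up gives n = 80.

80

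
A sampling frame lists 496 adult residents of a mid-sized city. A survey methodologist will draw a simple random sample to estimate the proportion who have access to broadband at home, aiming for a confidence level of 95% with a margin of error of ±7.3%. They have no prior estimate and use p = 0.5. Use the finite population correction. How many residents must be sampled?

For 95% confidence, z = 1.96.
Unadjusted: n₀ = 1.96² × 0.50 × 0.50 / 0.073² ≈ 180.22, so n₀ = 181.
Finite population correction with N = 496: n = n₀ / (1 + (n₀−1)/N) = 181 / (1 + 180/496) = 181 / 1.3629 ≈ 132.80.
Rounding up, n = 133.

133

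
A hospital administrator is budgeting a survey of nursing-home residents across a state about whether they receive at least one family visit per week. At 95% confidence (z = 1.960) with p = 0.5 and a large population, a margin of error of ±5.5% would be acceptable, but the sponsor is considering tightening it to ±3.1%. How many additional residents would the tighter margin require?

682

At ±5.5%: n = 1.960² × 0.2500 / 0.055² ≈ 317.49 → 318.
At ±3.1%: n = 1.960² × 0.2500 / 0.031² ≈ 999.38 → 1000.
Additional respondents: 1000 − 318 = 682.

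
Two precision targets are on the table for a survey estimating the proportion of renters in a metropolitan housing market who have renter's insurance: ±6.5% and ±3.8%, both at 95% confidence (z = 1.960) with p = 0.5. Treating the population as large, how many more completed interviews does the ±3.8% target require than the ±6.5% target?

438

At ±6.5%: n = 1.960² × 0.2500 / 0.065² ≈ 227.31 → 228.
At ±3.8%: n = 1.960² × 0.2500 / 0.038² ≈ 665.10 → 666.
Additional respondents: 666 − 228 = 438.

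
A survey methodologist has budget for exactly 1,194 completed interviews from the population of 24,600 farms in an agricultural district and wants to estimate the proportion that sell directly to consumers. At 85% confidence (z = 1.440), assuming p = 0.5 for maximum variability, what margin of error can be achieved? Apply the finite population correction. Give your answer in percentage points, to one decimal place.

Finite-population factor: (N−n)/(N−1) = (24600−1194)/(24600−1) = 0.9515.
SE(p̂) = √[p(1−p)/n · (N−n)/(N−1)] = √[0.2500/1194 × 0.9515] = 0.01411.
E = z × SE = 1.440 × 0.01411 = 0.02033 ≈ 2.0 percentage points.

2.0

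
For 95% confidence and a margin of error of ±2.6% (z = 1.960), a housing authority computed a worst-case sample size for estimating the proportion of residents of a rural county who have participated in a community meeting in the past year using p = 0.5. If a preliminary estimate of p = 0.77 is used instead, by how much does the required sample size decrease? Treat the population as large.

Conservative (p = 0.5): n = 1.960² × 0.25 / 0.026² ≈ 1420.71 → 1421.
Using p = 0.77: p(1−p) = 0.1771, so n = 1.960² × 0.1771 / 0.026² ≈ 1006.43 → 1007.
Reduction: 1421 − 1007 = 414.

414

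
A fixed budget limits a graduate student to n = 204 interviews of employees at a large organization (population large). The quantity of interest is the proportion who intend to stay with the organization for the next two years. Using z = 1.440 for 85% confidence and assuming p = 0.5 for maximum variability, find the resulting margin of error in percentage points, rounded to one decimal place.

5.0

SE(p̂) = √[p(1−p)/n] = √[0.2500/204] = 0.03501.
E = z × SE = 1.440 × 0.03501 = 0.05041, or 5.0 percentage points.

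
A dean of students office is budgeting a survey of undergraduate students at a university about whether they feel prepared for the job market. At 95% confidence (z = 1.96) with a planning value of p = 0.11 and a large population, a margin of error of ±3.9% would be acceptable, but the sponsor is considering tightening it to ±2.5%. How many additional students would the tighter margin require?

At ±3.9%: n = 1.96² × 0.0979 / 0.039² ≈ 247.27 → 248.
At ±2.5%: n = 1.96² × 0.0979 / 0.025² ≈ 601.75 → 602.
Additional respondents: 602 − 248 = 354.

354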